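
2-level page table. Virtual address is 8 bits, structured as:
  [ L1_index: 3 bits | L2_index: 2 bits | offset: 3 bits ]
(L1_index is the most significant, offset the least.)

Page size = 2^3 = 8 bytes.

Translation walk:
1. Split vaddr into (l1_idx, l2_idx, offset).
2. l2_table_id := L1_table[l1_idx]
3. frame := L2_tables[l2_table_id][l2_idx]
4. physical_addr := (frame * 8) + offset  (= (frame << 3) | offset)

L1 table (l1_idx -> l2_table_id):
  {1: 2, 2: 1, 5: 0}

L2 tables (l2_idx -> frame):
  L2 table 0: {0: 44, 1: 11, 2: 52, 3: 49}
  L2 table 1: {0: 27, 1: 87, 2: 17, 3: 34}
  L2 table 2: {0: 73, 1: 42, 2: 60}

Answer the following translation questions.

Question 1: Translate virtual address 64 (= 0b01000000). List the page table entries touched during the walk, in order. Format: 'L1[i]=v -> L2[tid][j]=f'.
Answer: L1[2]=1 -> L2[1][0]=27

Derivation:
vaddr = 64 = 0b01000000
Split: l1_idx=2, l2_idx=0, offset=0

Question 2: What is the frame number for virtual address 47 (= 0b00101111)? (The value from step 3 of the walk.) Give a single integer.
vaddr = 47: l1_idx=1, l2_idx=1
L1[1] = 2; L2[2][1] = 42

Answer: 42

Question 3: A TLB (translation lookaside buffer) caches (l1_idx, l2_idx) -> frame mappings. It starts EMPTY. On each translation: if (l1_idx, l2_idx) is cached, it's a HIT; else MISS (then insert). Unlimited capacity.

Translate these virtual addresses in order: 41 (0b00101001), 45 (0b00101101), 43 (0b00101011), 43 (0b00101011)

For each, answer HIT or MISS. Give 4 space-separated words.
vaddr=41: (1,1) not in TLB -> MISS, insert
vaddr=45: (1,1) in TLB -> HIT
vaddr=43: (1,1) in TLB -> HIT
vaddr=43: (1,1) in TLB -> HIT

Answer: MISS HIT HIT HIT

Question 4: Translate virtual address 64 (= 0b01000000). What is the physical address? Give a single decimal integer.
Answer: 216

Derivation:
vaddr = 64 = 0b01000000
Split: l1_idx=2, l2_idx=0, offset=0
L1[2] = 1
L2[1][0] = 27
paddr = 27 * 8 + 0 = 216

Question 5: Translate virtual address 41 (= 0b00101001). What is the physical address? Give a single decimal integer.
Answer: 337

Derivation:
vaddr = 41 = 0b00101001
Split: l1_idx=1, l2_idx=1, offset=1
L1[1] = 2
L2[2][1] = 42
paddr = 42 * 8 + 1 = 337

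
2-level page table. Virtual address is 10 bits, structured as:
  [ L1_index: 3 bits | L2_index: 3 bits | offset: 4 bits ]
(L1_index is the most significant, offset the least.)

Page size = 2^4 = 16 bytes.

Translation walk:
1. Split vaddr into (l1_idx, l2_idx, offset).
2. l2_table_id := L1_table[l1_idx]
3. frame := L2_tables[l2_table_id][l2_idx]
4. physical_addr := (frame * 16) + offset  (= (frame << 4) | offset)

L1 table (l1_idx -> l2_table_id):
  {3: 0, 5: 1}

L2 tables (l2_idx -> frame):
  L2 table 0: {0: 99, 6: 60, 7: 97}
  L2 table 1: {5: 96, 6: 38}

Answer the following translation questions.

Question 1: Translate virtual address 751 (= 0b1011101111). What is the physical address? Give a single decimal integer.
vaddr = 751 = 0b1011101111
Split: l1_idx=5, l2_idx=6, offset=15
L1[5] = 1
L2[1][6] = 38
paddr = 38 * 16 + 15 = 623

Answer: 623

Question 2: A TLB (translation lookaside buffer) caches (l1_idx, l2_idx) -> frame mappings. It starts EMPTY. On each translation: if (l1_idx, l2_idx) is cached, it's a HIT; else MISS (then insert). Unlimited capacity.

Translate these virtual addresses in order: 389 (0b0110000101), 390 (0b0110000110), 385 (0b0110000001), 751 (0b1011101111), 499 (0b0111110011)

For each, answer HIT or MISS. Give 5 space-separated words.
vaddr=389: (3,0) not in TLB -> MISS, insert
vaddr=390: (3,0) in TLB -> HIT
vaddr=385: (3,0) in TLB -> HIT
vaddr=751: (5,6) not in TLB -> MISS, insert
vaddr=499: (3,7) not in TLB -> MISS, insert

Answer: MISS HIT HIT MISS MISS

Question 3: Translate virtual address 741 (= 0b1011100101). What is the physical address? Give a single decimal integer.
vaddr = 741 = 0b1011100101
Split: l1_idx=5, l2_idx=6, offset=5
L1[5] = 1
L2[1][6] = 38
paddr = 38 * 16 + 5 = 613

Answer: 613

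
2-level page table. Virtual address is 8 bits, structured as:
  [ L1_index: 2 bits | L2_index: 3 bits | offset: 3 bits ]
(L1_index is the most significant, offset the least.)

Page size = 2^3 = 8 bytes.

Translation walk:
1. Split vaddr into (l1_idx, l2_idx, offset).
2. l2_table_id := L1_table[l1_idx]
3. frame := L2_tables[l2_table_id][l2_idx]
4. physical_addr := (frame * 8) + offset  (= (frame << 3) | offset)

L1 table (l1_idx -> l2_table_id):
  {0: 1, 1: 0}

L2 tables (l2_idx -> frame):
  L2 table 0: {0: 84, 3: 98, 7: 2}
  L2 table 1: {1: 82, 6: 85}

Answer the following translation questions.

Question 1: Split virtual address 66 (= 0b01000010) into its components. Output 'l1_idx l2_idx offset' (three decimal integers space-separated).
vaddr = 66 = 0b01000010
  top 2 bits -> l1_idx = 1
  next 3 bits -> l2_idx = 0
  bottom 3 bits -> offset = 2

Answer: 1 0 2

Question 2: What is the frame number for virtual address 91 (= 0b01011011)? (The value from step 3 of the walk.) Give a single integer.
Answer: 98

Derivation:
vaddr = 91: l1_idx=1, l2_idx=3
L1[1] = 0; L2[0][3] = 98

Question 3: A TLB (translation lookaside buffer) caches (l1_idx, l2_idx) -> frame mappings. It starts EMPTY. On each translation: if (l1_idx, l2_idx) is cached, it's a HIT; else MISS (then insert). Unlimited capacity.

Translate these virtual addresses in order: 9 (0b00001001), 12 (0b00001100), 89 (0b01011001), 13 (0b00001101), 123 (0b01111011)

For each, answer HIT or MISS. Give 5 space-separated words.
vaddr=9: (0,1) not in TLB -> MISS, insert
vaddr=12: (0,1) in TLB -> HIT
vaddr=89: (1,3) not in TLB -> MISS, insert
vaddr=13: (0,1) in TLB -> HIT
vaddr=123: (1,7) not in TLB -> MISS, insert

Answer: MISS HIT MISS HIT MISS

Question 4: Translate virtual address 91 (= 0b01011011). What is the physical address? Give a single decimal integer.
vaddr = 91 = 0b01011011
Split: l1_idx=1, l2_idx=3, offset=3
L1[1] = 0
L2[0][3] = 98
paddr = 98 * 8 + 3 = 787

Answer: 787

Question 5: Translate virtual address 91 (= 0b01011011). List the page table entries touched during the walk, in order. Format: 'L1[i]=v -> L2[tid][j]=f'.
Answer: L1[1]=0 -> L2[0][3]=98

Derivation:
vaddr = 91 = 0b01011011
Split: l1_idx=1, l2_idx=3, offset=3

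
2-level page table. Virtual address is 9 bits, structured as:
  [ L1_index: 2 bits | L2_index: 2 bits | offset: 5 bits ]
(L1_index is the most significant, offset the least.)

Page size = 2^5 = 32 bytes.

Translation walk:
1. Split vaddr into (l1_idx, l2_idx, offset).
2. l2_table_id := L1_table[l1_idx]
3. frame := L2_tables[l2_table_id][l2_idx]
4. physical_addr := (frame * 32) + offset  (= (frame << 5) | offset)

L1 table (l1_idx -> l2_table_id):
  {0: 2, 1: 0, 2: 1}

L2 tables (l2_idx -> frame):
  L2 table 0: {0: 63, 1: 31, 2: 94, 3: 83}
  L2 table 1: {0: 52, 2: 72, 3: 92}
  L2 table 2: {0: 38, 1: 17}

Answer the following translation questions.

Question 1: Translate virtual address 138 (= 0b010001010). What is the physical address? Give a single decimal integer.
vaddr = 138 = 0b010001010
Split: l1_idx=1, l2_idx=0, offset=10
L1[1] = 0
L2[0][0] = 63
paddr = 63 * 32 + 10 = 2026

Answer: 2026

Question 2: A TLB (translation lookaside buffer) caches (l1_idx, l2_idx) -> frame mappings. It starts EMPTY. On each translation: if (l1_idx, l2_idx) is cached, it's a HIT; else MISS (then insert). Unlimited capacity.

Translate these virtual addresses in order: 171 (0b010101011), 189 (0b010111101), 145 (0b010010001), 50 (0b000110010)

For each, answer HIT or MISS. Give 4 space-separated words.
vaddr=171: (1,1) not in TLB -> MISS, insert
vaddr=189: (1,1) in TLB -> HIT
vaddr=145: (1,0) not in TLB -> MISS, insert
vaddr=50: (0,1) not in TLB -> MISS, insert

Answer: MISS HIT MISS MISS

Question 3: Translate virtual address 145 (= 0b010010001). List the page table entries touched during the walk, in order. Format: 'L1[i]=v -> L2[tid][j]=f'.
vaddr = 145 = 0b010010001
Split: l1_idx=1, l2_idx=0, offset=17

Answer: L1[1]=0 -> L2[0][0]=63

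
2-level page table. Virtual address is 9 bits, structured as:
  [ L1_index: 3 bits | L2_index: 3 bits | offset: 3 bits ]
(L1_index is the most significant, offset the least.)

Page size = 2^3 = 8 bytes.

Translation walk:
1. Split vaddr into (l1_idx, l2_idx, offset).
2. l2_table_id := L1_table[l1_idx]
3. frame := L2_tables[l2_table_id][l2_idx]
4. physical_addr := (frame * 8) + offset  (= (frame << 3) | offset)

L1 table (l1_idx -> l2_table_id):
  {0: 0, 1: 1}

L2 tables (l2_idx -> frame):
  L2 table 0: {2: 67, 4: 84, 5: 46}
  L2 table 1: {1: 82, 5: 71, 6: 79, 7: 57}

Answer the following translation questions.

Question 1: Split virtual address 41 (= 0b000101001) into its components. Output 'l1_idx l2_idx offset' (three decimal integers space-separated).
Answer: 0 5 1

Derivation:
vaddr = 41 = 0b000101001
  top 3 bits -> l1_idx = 0
  next 3 bits -> l2_idx = 5
  bottom 3 bits -> offset = 1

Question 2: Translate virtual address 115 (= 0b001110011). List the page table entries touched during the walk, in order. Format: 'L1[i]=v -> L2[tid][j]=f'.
vaddr = 115 = 0b001110011
Split: l1_idx=1, l2_idx=6, offset=3

Answer: L1[1]=1 -> L2[1][6]=79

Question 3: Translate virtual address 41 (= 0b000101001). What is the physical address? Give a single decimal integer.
vaddr = 41 = 0b000101001
Split: l1_idx=0, l2_idx=5, offset=1
L1[0] = 0
L2[0][5] = 46
paddr = 46 * 8 + 1 = 369

Answer: 369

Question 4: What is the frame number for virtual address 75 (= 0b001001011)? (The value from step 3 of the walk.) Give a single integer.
Answer: 82

Derivation:
vaddr = 75: l1_idx=1, l2_idx=1
L1[1] = 1; L2[1][1] = 82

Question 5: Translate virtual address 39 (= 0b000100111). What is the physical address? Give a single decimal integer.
vaddr = 39 = 0b000100111
Split: l1_idx=0, l2_idx=4, offset=7
L1[0] = 0
L2[0][4] = 84
paddr = 84 * 8 + 7 = 679

Answer: 679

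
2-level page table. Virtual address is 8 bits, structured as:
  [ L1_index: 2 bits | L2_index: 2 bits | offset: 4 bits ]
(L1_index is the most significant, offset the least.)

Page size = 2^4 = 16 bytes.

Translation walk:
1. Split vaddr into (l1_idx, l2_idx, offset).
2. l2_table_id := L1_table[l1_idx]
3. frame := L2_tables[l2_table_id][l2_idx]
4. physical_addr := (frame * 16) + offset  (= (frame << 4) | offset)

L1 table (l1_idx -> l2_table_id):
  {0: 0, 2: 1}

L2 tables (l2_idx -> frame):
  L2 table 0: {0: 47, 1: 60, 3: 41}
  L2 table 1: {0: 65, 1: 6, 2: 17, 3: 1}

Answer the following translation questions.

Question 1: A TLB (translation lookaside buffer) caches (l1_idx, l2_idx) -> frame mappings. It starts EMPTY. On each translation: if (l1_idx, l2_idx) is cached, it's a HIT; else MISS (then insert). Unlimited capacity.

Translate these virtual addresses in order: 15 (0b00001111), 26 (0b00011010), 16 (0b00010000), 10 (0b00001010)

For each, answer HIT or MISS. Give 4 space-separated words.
vaddr=15: (0,0) not in TLB -> MISS, insert
vaddr=26: (0,1) not in TLB -> MISS, insert
vaddr=16: (0,1) in TLB -> HIT
vaddr=10: (0,0) in TLB -> HIT

Answer: MISS MISS HIT HIT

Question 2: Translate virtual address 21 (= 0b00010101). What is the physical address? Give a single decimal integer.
vaddr = 21 = 0b00010101
Split: l1_idx=0, l2_idx=1, offset=5
L1[0] = 0
L2[0][1] = 60
paddr = 60 * 16 + 5 = 965

Answer: 965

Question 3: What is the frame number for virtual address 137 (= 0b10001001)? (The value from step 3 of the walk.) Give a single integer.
vaddr = 137: l1_idx=2, l2_idx=0
L1[2] = 1; L2[1][0] = 65

Answer: 65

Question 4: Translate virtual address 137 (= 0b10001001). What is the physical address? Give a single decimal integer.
Answer: 1049

Derivation:
vaddr = 137 = 0b10001001
Split: l1_idx=2, l2_idx=0, offset=9
L1[2] = 1
L2[1][0] = 65
paddr = 65 * 16 + 9 = 1049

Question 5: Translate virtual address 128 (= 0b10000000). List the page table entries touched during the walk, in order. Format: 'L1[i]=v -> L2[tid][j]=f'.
vaddr = 128 = 0b10000000
Split: l1_idx=2, l2_idx=0, offset=0

Answer: L1[2]=1 -> L2[1][0]=65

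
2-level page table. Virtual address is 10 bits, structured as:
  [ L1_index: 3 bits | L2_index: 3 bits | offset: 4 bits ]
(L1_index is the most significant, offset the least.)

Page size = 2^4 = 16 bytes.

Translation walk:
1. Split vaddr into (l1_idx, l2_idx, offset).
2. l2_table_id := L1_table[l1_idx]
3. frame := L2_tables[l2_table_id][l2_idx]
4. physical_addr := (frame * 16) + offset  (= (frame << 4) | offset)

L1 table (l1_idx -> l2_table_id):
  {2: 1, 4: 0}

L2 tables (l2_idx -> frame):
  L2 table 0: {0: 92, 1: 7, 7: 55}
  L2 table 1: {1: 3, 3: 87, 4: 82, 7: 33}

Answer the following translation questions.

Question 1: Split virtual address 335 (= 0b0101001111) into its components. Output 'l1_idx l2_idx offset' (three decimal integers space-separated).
vaddr = 335 = 0b0101001111
  top 3 bits -> l1_idx = 2
  next 3 bits -> l2_idx = 4
  bottom 4 bits -> offset = 15

Answer: 2 4 15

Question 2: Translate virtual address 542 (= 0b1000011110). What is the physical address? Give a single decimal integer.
Answer: 126

Derivation:
vaddr = 542 = 0b1000011110
Split: l1_idx=4, l2_idx=1, offset=14
L1[4] = 0
L2[0][1] = 7
paddr = 7 * 16 + 14 = 126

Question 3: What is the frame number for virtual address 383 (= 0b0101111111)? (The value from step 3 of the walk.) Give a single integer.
Answer: 33

Derivation:
vaddr = 383: l1_idx=2, l2_idx=7
L1[2] = 1; L2[1][7] = 33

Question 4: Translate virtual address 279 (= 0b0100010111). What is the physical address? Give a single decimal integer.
Answer: 55

Derivation:
vaddr = 279 = 0b0100010111
Split: l1_idx=2, l2_idx=1, offset=7
L1[2] = 1
L2[1][1] = 3
paddr = 3 * 16 + 7 = 55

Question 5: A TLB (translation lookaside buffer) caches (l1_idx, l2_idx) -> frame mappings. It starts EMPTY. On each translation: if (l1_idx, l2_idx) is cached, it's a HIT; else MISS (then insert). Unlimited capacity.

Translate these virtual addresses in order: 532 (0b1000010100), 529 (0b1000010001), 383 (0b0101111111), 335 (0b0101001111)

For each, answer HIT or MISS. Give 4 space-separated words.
Answer: MISS HIT MISS MISS

Derivation:
vaddr=532: (4,1) not in TLB -> MISS, insert
vaddr=529: (4,1) in TLB -> HIT
vaddr=383: (2,7) not in TLB -> MISS, insert
vaddr=335: (2,4) not in TLB -> MISS, insert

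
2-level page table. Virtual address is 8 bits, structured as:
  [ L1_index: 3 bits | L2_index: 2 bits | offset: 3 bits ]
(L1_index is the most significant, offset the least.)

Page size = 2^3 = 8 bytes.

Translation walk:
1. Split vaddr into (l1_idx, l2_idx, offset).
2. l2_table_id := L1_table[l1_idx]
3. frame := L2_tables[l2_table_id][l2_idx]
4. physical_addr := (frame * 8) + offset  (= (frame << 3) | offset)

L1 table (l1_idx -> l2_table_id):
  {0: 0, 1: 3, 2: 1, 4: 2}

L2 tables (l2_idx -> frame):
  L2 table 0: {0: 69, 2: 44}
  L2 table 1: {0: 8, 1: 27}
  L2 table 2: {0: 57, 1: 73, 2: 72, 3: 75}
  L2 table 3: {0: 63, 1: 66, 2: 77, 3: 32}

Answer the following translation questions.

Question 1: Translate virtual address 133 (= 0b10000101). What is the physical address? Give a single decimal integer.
vaddr = 133 = 0b10000101
Split: l1_idx=4, l2_idx=0, offset=5
L1[4] = 2
L2[2][0] = 57
paddr = 57 * 8 + 5 = 461

Answer: 461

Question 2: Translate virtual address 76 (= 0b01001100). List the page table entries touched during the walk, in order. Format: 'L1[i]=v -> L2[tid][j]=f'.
Answer: L1[2]=1 -> L2[1][1]=27

Derivation:
vaddr = 76 = 0b01001100
Split: l1_idx=2, l2_idx=1, offset=4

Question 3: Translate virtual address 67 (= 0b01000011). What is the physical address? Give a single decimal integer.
Answer: 67

Derivation:
vaddr = 67 = 0b01000011
Split: l1_idx=2, l2_idx=0, offset=3
L1[2] = 1
L2[1][0] = 8
paddr = 8 * 8 + 3 = 67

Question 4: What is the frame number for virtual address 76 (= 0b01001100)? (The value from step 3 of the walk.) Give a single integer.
vaddr = 76: l1_idx=2, l2_idx=1
L1[2] = 1; L2[1][1] = 27

Answer: 27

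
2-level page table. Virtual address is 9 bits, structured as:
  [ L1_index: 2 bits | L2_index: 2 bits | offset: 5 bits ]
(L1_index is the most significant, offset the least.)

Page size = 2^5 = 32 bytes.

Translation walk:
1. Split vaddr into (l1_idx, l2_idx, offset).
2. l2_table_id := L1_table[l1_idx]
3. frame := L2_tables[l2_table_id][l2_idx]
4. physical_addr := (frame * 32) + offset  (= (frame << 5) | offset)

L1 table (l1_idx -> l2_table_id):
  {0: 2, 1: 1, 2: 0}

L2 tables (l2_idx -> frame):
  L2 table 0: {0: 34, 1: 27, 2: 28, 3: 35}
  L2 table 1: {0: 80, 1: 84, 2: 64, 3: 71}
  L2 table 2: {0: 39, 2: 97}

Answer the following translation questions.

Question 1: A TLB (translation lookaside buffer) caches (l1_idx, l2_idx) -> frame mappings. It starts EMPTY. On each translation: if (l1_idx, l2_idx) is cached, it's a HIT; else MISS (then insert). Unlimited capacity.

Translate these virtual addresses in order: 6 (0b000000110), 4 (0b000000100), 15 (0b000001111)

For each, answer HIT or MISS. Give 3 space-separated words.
vaddr=6: (0,0) not in TLB -> MISS, insert
vaddr=4: (0,0) in TLB -> HIT
vaddr=15: (0,0) in TLB -> HIT

Answer: MISS HIT HIT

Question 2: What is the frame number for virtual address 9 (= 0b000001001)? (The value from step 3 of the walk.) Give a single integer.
Answer: 39

Derivation:
vaddr = 9: l1_idx=0, l2_idx=0
L1[0] = 2; L2[2][0] = 39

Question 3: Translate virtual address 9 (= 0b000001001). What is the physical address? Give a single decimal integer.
Answer: 1257

Derivation:
vaddr = 9 = 0b000001001
Split: l1_idx=0, l2_idx=0, offset=9
L1[0] = 2
L2[2][0] = 39
paddr = 39 * 32 + 9 = 1257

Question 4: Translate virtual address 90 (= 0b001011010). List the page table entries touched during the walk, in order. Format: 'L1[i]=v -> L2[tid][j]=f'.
vaddr = 90 = 0b001011010
Split: l1_idx=0, l2_idx=2, offset=26

Answer: L1[0]=2 -> L2[2][2]=97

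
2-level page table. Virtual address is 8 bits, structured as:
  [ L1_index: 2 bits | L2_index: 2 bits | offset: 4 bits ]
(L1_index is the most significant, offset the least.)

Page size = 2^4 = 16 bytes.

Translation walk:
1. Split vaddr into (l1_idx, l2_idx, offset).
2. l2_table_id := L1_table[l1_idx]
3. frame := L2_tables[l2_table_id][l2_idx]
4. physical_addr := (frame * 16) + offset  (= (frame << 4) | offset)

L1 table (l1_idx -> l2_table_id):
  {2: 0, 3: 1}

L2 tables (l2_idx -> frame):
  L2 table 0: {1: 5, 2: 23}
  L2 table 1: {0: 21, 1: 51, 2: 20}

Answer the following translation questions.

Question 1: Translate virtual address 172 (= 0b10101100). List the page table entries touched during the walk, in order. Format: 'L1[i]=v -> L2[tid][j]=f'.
vaddr = 172 = 0b10101100
Split: l1_idx=2, l2_idx=2, offset=12

Answer: L1[2]=0 -> L2[0][2]=23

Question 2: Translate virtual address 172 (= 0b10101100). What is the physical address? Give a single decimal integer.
vaddr = 172 = 0b10101100
Split: l1_idx=2, l2_idx=2, offset=12
L1[2] = 0
L2[0][2] = 23
paddr = 23 * 16 + 12 = 380

Answer: 380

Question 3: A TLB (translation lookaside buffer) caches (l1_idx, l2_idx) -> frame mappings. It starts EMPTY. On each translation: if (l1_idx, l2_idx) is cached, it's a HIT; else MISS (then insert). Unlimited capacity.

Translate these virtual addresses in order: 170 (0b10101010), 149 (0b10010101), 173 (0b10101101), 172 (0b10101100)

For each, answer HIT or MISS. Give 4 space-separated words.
Answer: MISS MISS HIT HIT

Derivation:
vaddr=170: (2,2) not in TLB -> MISS, insert
vaddr=149: (2,1) not in TLB -> MISS, insert
vaddr=173: (2,2) in TLB -> HIT
vaddr=172: (2,2) in TLB -> HIT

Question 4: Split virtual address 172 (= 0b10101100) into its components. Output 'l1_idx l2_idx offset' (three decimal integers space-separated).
vaddr = 172 = 0b10101100
  top 2 bits -> l1_idx = 2
  next 2 bits -> l2_idx = 2
  bottom 4 bits -> offset = 12

Answer: 2 2 12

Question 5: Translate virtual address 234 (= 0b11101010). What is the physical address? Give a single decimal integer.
vaddr = 234 = 0b11101010
Split: l1_idx=3, l2_idx=2, offset=10
L1[3] = 1
L2[1][2] = 20
paddr = 20 * 16 + 10 = 330

Answer: 330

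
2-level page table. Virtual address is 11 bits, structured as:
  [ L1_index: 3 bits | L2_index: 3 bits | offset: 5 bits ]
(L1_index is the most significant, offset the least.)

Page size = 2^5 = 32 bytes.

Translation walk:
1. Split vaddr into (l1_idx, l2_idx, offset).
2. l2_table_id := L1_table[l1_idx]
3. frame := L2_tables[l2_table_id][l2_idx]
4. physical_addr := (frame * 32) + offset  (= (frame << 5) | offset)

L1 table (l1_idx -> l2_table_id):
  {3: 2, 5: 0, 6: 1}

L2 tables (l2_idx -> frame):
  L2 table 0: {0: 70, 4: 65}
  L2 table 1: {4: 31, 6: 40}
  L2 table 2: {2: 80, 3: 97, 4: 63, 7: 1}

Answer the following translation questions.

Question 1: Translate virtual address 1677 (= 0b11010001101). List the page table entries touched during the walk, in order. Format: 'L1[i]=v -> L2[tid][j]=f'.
Answer: L1[6]=1 -> L2[1][4]=31

Derivation:
vaddr = 1677 = 0b11010001101
Split: l1_idx=6, l2_idx=4, offset=13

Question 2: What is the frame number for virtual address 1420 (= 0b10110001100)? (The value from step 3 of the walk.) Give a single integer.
Answer: 65

Derivation:
vaddr = 1420: l1_idx=5, l2_idx=4
L1[5] = 0; L2[0][4] = 65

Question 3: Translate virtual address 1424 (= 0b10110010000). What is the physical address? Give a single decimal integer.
Answer: 2096

Derivation:
vaddr = 1424 = 0b10110010000
Split: l1_idx=5, l2_idx=4, offset=16
L1[5] = 0
L2[0][4] = 65
paddr = 65 * 32 + 16 = 2096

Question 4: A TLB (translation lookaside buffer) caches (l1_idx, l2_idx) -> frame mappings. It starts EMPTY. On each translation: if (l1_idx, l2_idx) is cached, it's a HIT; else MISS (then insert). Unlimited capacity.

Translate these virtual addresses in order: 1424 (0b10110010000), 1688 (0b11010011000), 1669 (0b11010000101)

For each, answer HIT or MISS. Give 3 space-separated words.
vaddr=1424: (5,4) not in TLB -> MISS, insert
vaddr=1688: (6,4) not in TLB -> MISS, insert
vaddr=1669: (6,4) in TLB -> HIT

Answer: MISS MISS HIT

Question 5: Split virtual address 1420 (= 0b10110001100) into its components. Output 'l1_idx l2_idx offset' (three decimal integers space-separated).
vaddr = 1420 = 0b10110001100
  top 3 bits -> l1_idx = 5
  next 3 bits -> l2_idx = 4
  bottom 5 bits -> offset = 12

Answer: 5 4 12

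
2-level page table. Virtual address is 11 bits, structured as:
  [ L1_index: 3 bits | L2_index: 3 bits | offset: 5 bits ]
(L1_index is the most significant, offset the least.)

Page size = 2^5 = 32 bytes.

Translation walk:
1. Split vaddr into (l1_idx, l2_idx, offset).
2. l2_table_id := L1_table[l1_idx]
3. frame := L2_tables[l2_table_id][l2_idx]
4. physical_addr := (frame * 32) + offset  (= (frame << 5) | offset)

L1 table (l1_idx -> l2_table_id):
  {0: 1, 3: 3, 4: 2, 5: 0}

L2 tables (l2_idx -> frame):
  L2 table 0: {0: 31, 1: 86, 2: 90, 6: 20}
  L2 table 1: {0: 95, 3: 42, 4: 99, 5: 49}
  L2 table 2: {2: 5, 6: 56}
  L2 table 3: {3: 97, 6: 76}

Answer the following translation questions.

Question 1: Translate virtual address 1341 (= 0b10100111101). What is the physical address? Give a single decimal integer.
vaddr = 1341 = 0b10100111101
Split: l1_idx=5, l2_idx=1, offset=29
L1[5] = 0
L2[0][1] = 86
paddr = 86 * 32 + 29 = 2781

Answer: 2781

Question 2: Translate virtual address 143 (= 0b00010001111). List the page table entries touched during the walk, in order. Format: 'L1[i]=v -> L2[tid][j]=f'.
Answer: L1[0]=1 -> L2[1][4]=99

Derivation:
vaddr = 143 = 0b00010001111
Split: l1_idx=0, l2_idx=4, offset=15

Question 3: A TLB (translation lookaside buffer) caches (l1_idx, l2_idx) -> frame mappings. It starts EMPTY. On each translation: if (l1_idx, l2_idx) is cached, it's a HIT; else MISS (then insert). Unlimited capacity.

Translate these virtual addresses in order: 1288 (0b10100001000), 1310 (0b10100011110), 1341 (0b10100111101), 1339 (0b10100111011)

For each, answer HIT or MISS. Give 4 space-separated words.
Answer: MISS HIT MISS HIT

Derivation:
vaddr=1288: (5,0) not in TLB -> MISS, insert
vaddr=1310: (5,0) in TLB -> HIT
vaddr=1341: (5,1) not in TLB -> MISS, insert
vaddr=1339: (5,1) in TLB -> HIT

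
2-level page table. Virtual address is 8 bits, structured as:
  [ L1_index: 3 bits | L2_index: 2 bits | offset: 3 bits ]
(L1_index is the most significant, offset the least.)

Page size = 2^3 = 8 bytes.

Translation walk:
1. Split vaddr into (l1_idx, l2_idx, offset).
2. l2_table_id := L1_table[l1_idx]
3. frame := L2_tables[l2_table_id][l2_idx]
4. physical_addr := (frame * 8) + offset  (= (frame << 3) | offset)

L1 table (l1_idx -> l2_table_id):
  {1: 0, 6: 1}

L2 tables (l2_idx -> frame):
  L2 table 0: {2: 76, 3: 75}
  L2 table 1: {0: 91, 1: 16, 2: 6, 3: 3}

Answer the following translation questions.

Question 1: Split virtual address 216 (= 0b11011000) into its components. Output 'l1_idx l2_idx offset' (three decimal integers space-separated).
Answer: 6 3 0

Derivation:
vaddr = 216 = 0b11011000
  top 3 bits -> l1_idx = 6
  next 2 bits -> l2_idx = 3
  bottom 3 bits -> offset = 0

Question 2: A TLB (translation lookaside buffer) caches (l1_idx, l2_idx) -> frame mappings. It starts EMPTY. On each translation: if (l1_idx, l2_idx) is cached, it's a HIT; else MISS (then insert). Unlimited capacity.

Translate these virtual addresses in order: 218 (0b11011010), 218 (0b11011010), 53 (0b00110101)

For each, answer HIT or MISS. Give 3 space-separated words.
Answer: MISS HIT MISS

Derivation:
vaddr=218: (6,3) not in TLB -> MISS, insert
vaddr=218: (6,3) in TLB -> HIT
vaddr=53: (1,2) not in TLB -> MISS, insert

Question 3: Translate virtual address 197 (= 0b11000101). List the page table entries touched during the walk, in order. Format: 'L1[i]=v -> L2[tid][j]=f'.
Answer: L1[6]=1 -> L2[1][0]=91

Derivation:
vaddr = 197 = 0b11000101
Split: l1_idx=6, l2_idx=0, offset=5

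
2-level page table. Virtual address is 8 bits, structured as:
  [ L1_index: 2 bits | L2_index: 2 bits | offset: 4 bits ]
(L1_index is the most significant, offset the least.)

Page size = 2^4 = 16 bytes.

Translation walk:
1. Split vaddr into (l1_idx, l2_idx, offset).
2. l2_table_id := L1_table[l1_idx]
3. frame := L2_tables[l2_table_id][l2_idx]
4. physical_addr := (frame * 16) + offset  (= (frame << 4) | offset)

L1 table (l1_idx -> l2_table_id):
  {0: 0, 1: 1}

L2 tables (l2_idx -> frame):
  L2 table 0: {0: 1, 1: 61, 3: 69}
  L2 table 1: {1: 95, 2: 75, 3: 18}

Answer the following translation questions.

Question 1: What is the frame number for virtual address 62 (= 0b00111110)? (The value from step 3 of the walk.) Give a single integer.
Answer: 69

Derivation:
vaddr = 62: l1_idx=0, l2_idx=3
L1[0] = 0; L2[0][3] = 69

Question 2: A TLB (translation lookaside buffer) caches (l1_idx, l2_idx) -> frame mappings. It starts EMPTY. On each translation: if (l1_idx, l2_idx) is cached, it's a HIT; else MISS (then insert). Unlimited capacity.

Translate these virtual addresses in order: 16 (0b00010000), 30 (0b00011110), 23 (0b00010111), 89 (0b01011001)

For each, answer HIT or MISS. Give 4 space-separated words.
vaddr=16: (0,1) not in TLB -> MISS, insert
vaddr=30: (0,1) in TLB -> HIT
vaddr=23: (0,1) in TLB -> HIT
vaddr=89: (1,1) not in TLB -> MISS, insert

Answer: MISS HIT HIT MISS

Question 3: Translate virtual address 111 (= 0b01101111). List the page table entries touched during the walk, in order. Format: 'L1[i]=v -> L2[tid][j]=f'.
vaddr = 111 = 0b01101111
Split: l1_idx=1, l2_idx=2, offset=15

Answer: L1[1]=1 -> L2[1][2]=75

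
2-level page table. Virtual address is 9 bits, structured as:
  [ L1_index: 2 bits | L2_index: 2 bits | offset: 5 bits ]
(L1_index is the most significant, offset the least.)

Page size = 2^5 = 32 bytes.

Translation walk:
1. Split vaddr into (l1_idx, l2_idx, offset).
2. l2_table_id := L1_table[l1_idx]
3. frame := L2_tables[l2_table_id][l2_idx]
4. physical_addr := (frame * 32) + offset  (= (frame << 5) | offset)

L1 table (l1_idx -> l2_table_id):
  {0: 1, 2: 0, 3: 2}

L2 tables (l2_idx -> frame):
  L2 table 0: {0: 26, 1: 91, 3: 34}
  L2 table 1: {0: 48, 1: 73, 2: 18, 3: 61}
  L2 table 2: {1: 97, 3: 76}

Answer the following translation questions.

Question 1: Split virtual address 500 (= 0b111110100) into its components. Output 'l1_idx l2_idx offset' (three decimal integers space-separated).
Answer: 3 3 20

Derivation:
vaddr = 500 = 0b111110100
  top 2 bits -> l1_idx = 3
  next 2 bits -> l2_idx = 3
  bottom 5 bits -> offset = 20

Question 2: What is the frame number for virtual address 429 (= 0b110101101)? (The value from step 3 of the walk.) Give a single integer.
vaddr = 429: l1_idx=3, l2_idx=1
L1[3] = 2; L2[2][1] = 97

Answer: 97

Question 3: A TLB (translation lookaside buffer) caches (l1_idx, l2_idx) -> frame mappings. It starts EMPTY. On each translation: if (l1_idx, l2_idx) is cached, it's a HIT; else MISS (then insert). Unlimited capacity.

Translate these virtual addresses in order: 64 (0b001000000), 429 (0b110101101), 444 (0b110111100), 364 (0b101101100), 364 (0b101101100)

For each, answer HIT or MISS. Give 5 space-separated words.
Answer: MISS MISS HIT MISS HIT

Derivation:
vaddr=64: (0,2) not in TLB -> MISS, insert
vaddr=429: (3,1) not in TLB -> MISS, insert
vaddr=444: (3,1) in TLB -> HIT
vaddr=364: (2,3) not in TLB -> MISS, insert
vaddr=364: (2,3) in TLB -> HIT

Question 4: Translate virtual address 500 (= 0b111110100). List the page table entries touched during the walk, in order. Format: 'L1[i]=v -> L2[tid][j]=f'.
vaddr = 500 = 0b111110100
Split: l1_idx=3, l2_idx=3, offset=20

Answer: L1[3]=2 -> L2[2][3]=76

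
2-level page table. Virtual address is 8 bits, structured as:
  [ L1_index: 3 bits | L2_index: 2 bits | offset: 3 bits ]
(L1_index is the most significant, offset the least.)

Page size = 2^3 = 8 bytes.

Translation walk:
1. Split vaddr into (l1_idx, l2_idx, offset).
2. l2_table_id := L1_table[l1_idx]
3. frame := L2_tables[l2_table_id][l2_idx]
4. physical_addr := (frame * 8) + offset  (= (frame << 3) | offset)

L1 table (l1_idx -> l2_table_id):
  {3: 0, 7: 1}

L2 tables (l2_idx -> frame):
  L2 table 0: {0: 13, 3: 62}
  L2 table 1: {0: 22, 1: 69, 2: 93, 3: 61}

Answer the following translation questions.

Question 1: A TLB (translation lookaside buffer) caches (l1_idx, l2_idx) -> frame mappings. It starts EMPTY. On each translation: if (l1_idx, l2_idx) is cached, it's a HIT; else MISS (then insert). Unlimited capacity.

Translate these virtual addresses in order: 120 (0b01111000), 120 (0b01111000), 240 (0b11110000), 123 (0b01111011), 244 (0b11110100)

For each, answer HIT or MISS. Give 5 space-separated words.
vaddr=120: (3,3) not in TLB -> MISS, insert
vaddr=120: (3,3) in TLB -> HIT
vaddr=240: (7,2) not in TLB -> MISS, insert
vaddr=123: (3,3) in TLB -> HIT
vaddr=244: (7,2) in TLB -> HIT

Answer: MISS HIT MISS HIT HIT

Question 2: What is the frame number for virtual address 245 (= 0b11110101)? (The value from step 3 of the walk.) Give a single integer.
Answer: 93

Derivation:
vaddr = 245: l1_idx=7, l2_idx=2
L1[7] = 1; L2[1][2] = 93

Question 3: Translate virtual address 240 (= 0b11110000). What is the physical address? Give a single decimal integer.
Answer: 744

Derivation:
vaddr = 240 = 0b11110000
Split: l1_idx=7, l2_idx=2, offset=0
L1[7] = 1
L2[1][2] = 93
paddr = 93 * 8 + 0 = 744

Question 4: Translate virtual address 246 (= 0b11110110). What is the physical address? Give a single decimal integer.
Answer: 750

Derivation:
vaddr = 246 = 0b11110110
Split: l1_idx=7, l2_idx=2, offset=6
L1[7] = 1
L2[1][2] = 93
paddr = 93 * 8 + 6 = 750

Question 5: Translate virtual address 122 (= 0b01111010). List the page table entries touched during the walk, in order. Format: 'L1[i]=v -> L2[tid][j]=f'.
Answer: L1[3]=0 -> L2[0][3]=62

Derivation:
vaddr = 122 = 0b01111010
Split: l1_idx=3, l2_idx=3, offset=2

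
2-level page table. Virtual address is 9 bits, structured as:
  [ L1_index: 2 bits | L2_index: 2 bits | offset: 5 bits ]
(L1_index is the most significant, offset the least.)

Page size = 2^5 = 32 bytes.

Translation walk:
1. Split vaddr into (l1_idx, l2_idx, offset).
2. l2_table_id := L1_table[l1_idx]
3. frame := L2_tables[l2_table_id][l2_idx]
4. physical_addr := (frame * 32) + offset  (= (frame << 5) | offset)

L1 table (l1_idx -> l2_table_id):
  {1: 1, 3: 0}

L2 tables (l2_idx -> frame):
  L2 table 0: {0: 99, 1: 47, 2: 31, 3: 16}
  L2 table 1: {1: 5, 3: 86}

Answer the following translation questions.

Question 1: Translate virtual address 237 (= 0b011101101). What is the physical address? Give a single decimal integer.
vaddr = 237 = 0b011101101
Split: l1_idx=1, l2_idx=3, offset=13
L1[1] = 1
L2[1][3] = 86
paddr = 86 * 32 + 13 = 2765

Answer: 2765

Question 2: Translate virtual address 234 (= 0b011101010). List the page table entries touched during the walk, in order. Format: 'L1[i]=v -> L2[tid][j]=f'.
vaddr = 234 = 0b011101010
Split: l1_idx=1, l2_idx=3, offset=10

Answer: L1[1]=1 -> L2[1][3]=86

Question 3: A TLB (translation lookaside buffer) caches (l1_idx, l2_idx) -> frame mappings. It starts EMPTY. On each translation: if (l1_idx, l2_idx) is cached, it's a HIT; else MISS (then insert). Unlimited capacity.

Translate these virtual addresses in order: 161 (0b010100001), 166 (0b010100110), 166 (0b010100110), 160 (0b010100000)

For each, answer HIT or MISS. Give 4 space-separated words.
vaddr=161: (1,1) not in TLB -> MISS, insert
vaddr=166: (1,1) in TLB -> HIT
vaddr=166: (1,1) in TLB -> HIT
vaddr=160: (1,1) in TLB -> HIT

Answer: MISS HIT HIT HIT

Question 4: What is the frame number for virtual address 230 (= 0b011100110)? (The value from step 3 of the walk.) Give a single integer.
vaddr = 230: l1_idx=1, l2_idx=3
L1[1] = 1; L2[1][3] = 86

Answer: 86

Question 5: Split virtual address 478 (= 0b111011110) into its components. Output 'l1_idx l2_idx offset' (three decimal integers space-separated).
Answer: 3 2 30

Derivation:
vaddr = 478 = 0b111011110
  top 2 bits -> l1_idx = 3
  next 2 bits -> l2_idx = 2
  bottom 5 bits -> offset = 30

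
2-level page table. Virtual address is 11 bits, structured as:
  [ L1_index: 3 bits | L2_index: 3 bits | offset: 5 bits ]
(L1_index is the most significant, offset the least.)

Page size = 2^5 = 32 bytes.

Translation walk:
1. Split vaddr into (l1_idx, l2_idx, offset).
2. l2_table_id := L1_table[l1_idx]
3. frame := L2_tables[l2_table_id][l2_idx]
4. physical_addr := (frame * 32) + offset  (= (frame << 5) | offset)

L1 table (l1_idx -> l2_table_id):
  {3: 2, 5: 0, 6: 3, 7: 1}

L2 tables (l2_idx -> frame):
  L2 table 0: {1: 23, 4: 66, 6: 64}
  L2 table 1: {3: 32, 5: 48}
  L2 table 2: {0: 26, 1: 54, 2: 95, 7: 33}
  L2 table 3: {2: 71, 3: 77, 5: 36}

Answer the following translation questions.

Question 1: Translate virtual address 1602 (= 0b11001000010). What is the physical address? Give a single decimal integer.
Answer: 2274

Derivation:
vaddr = 1602 = 0b11001000010
Split: l1_idx=6, l2_idx=2, offset=2
L1[6] = 3
L2[3][2] = 71
paddr = 71 * 32 + 2 = 2274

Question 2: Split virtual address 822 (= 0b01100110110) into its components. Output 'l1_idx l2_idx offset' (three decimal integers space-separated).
Answer: 3 1 22

Derivation:
vaddr = 822 = 0b01100110110
  top 3 bits -> l1_idx = 3
  next 3 bits -> l2_idx = 1
  bottom 5 bits -> offset = 22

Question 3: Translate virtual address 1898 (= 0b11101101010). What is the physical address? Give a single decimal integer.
Answer: 1034

Derivation:
vaddr = 1898 = 0b11101101010
Split: l1_idx=7, l2_idx=3, offset=10
L1[7] = 1
L2[1][3] = 32
paddr = 32 * 32 + 10 = 1034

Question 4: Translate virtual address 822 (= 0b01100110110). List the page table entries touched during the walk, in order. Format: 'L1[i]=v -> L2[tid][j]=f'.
vaddr = 822 = 0b01100110110
Split: l1_idx=3, l2_idx=1, offset=22

Answer: L1[3]=2 -> L2[2][1]=54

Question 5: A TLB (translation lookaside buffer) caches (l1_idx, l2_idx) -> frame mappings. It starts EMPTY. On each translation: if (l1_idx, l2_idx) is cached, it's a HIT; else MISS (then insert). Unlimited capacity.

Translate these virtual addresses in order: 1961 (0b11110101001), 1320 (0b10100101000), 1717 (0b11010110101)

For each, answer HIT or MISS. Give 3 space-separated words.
vaddr=1961: (7,5) not in TLB -> MISS, insert
vaddr=1320: (5,1) not in TLB -> MISS, insert
vaddr=1717: (6,5) not in TLB -> MISS, insert

Answer: MISS MISS MISS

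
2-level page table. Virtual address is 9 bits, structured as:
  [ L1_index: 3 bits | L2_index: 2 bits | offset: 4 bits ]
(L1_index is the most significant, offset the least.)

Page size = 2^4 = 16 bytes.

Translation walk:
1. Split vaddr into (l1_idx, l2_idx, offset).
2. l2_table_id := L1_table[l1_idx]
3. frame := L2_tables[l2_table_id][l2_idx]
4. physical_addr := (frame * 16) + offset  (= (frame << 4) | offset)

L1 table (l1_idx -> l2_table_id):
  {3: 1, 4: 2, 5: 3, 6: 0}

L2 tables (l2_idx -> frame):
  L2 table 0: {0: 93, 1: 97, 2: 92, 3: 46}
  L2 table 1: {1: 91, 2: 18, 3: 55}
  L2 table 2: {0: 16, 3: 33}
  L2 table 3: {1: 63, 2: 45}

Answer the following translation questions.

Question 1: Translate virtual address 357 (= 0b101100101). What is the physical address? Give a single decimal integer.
Answer: 725

Derivation:
vaddr = 357 = 0b101100101
Split: l1_idx=5, l2_idx=2, offset=5
L1[5] = 3
L2[3][2] = 45
paddr = 45 * 16 + 5 = 725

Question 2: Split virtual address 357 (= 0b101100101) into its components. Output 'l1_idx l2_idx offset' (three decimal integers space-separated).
vaddr = 357 = 0b101100101
  top 3 bits -> l1_idx = 5
  next 2 bits -> l2_idx = 2
  bottom 4 bits -> offset = 5

Answer: 5 2 5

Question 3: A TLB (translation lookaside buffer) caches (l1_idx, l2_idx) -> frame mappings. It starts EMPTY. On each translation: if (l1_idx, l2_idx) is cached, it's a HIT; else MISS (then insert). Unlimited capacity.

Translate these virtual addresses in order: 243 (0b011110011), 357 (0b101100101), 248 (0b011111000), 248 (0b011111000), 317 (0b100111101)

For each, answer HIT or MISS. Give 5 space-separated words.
vaddr=243: (3,3) not in TLB -> MISS, insert
vaddr=357: (5,2) not in TLB -> MISS, insert
vaddr=248: (3,3) in TLB -> HIT
vaddr=248: (3,3) in TLB -> HIT
vaddr=317: (4,3) not in TLB -> MISS, insert

Answer: MISS MISS HIT HIT MISS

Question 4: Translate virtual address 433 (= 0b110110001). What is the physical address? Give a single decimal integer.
vaddr = 433 = 0b110110001
Split: l1_idx=6, l2_idx=3, offset=1
L1[6] = 0
L2[0][3] = 46
paddr = 46 * 16 + 1 = 737

Answer: 737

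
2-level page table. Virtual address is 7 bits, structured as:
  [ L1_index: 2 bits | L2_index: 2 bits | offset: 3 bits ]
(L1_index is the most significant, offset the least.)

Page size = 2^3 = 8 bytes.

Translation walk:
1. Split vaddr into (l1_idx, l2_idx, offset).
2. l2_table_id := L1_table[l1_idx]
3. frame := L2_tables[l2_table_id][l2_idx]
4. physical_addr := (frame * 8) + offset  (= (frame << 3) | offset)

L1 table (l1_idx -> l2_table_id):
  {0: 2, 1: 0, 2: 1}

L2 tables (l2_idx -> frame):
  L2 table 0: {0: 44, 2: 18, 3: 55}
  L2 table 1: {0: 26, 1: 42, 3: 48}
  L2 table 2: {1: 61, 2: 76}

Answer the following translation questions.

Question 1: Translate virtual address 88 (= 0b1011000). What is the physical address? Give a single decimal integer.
Answer: 384

Derivation:
vaddr = 88 = 0b1011000
Split: l1_idx=2, l2_idx=3, offset=0
L1[2] = 1
L2[1][3] = 48
paddr = 48 * 8 + 0 = 384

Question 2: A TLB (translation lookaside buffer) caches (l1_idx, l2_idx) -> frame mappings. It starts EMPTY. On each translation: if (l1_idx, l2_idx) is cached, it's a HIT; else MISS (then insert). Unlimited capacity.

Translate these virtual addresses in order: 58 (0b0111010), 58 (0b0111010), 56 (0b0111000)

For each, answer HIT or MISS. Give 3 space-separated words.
vaddr=58: (1,3) not in TLB -> MISS, insert
vaddr=58: (1,3) in TLB -> HIT
vaddr=56: (1,3) in TLB -> HIT

Answer: MISS HIT HIT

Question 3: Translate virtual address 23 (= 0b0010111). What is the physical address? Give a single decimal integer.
Answer: 615

Derivation:
vaddr = 23 = 0b0010111
Split: l1_idx=0, l2_idx=2, offset=7
L1[0] = 2
L2[2][2] = 76
paddr = 76 * 8 + 7 = 615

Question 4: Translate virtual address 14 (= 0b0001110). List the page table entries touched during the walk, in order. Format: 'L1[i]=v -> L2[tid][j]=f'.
vaddr = 14 = 0b0001110
Split: l1_idx=0, l2_idx=1, offset=6

Answer: L1[0]=2 -> L2[2][1]=61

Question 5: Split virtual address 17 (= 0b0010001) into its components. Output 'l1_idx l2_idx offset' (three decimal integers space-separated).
Answer: 0 2 1

Derivation:
vaddr = 17 = 0b0010001
  top 2 bits -> l1_idx = 0
  next 2 bits -> l2_idx = 2
  bottom 3 bits -> offset = 1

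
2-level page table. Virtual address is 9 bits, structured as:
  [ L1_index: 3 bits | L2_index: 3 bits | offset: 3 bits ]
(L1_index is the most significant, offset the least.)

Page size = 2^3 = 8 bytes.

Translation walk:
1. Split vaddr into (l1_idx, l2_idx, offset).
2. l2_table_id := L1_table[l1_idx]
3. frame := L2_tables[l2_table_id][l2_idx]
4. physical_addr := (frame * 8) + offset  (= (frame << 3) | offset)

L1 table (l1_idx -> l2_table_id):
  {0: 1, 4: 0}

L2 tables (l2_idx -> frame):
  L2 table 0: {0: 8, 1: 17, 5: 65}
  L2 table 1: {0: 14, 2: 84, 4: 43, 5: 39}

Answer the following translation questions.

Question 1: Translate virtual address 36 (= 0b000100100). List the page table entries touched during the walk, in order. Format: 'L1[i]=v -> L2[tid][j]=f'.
Answer: L1[0]=1 -> L2[1][4]=43

Derivation:
vaddr = 36 = 0b000100100
Split: l1_idx=0, l2_idx=4, offset=4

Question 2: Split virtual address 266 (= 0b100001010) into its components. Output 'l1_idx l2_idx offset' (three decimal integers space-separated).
Answer: 4 1 2

Derivation:
vaddr = 266 = 0b100001010
  top 3 bits -> l1_idx = 4
  next 3 bits -> l2_idx = 1
  bottom 3 bits -> offset = 2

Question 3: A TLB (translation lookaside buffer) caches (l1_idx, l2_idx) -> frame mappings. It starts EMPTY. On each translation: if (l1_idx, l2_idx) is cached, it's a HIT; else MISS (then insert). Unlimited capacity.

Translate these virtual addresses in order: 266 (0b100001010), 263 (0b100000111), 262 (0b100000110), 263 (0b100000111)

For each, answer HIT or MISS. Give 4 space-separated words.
Answer: MISS MISS HIT HIT

Derivation:
vaddr=266: (4,1) not in TLB -> MISS, insert
vaddr=263: (4,0) not in TLB -> MISS, insert
vaddr=262: (4,0) in TLB -> HIT
vaddr=263: (4,0) in TLB -> HIT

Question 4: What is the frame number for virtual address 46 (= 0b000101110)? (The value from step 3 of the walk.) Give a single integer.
Answer: 39

Derivation:
vaddr = 46: l1_idx=0, l2_idx=5
L1[0] = 1; L2[1][5] = 39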